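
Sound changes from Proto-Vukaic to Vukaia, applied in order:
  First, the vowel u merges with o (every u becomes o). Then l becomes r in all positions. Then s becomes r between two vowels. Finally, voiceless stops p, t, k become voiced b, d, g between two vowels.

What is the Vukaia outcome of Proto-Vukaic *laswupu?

raswobo

Vukaia: *laswupu > laswopo > raswopo > raswobo  (by vowel merger, unconditioned shift, intervocalic voicing)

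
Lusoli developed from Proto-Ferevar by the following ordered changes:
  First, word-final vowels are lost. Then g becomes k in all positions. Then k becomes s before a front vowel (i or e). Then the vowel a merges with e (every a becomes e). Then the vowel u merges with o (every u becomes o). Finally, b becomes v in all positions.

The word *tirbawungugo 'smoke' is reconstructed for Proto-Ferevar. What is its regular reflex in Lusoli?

Lusoli: start from *tirbawungugo.
  rule 1 (apocope): tirbawungugo → tirbawungug
  rule 2 (unconditioned shift): tirbawungug → tirbawunkuk
  rule 3: no change — tirbawunkuk
  rule 4 (vowel merger): tirbawunkuk → tirbewunkuk
  rule 5 (vowel merger): tirbewunkuk → tirbewonkok
  rule 6 (unconditioned shift): tirbewonkok → tirvewonkok
  ⇒ Lusoli tirvewonkok

tirvewonkok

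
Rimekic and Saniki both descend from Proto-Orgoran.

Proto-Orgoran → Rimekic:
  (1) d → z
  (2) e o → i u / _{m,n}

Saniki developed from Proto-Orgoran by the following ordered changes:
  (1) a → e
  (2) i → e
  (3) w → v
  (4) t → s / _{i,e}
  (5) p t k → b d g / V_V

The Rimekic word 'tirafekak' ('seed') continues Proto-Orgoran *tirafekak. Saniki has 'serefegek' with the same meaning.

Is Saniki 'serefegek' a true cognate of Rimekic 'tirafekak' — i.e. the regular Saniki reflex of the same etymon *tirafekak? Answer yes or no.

yes

Derive the expected Saniki reflex of *tirafekak:
Saniki: *tirafekak
  tirafekak → tirefekek   [vowel merger]
  tirefekek → terefekek   [vowel merger]
  terefekek (rule 3 does not apply)
  terefekek → serefekek   [palatalisation]
  serefekek → serefegek   [intervocalic voicing]
  giving Saniki serefegek.
Saniki 'serefegek' matches the regular reflex exactly, so the pair is cognate.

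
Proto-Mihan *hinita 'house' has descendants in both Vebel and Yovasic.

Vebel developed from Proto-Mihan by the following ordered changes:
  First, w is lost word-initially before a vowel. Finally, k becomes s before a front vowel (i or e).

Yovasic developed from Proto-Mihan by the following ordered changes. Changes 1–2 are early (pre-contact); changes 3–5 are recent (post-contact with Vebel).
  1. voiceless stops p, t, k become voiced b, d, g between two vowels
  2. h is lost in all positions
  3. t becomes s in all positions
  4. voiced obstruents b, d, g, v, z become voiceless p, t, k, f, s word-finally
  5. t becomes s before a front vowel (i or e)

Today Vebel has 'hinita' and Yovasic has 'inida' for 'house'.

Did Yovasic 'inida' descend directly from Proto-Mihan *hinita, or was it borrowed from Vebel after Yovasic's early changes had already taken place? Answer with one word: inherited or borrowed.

inherited

If inherited, *hinita would pass through all of Yovasic's changes:
Yovasic: *hinita > hinida > inida  (by intervocalic voicing, h-loss)
If borrowed from Vebel 'hinita' after the early changes, it would undergo only the recent ones:
  rule 3 (unconditioned shift): hinita → hinisa
  rule 4 (final devoicing): no change (hinisa)
  rule 5 (palatalisation): no change (hinisa)
  ⇒ as a loan: hinisa
Yovasic 'inida' matches the inherited outcome exactly, so it is an inherited cognate, not a loan.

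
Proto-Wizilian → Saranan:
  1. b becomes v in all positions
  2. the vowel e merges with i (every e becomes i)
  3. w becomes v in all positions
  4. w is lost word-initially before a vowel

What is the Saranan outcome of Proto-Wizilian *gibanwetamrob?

givanvitamrov

Saranan: *gibanwetamrob > givanwetamrov > givanwitamrov > givanvitamrov  (by unconditioned shift, vowel merger, unconditioned shift)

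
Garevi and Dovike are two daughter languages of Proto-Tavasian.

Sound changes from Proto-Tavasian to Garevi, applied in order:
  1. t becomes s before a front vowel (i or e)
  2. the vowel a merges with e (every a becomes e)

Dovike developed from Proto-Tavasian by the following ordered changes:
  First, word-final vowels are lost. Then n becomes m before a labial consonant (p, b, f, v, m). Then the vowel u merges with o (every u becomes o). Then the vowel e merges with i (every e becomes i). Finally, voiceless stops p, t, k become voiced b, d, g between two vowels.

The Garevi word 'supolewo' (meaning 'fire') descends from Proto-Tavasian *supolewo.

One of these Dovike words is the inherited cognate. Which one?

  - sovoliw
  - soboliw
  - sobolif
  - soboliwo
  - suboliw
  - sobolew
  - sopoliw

soboliw

Dovike: start from *supolewo.
  rule 1 (apocope): supolewo → supolew
  rule 2: no change — supolew
  rule 3 (vowel merger): supolew → sopolew
  rule 4 (vowel merger): sopolew → sopoliw
  rule 5 (intervocalic voicing): sopoliw → soboliw
  ⇒ Dovike soboliw
Only 'soboliw' matches the regular Dovike development of *supolewo.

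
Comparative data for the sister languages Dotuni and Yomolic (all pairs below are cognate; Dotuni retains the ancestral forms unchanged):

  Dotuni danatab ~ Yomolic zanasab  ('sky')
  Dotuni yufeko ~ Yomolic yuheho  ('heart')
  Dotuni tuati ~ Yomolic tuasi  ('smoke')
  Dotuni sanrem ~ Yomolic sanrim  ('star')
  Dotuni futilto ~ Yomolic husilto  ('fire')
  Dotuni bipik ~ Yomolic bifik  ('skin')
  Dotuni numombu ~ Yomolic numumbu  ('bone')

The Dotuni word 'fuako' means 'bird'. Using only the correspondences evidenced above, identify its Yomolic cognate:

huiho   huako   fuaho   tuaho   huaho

futilto ~ husilto — Dotuni f corresponds to Yomolic h word-initially before a back vowel.
yufeko ~ yuheho — Dotuni k corresponds to Yomolic h between vowels (before a back vowel).
Applying these to Dotuni 'fuako':
  fuako → huako   (f→h word-initially before a back vowel)
  huako → huaho   (k→h between vowels (before a back vowel))
So the Yomolic cognate is 'huaho'.

huaho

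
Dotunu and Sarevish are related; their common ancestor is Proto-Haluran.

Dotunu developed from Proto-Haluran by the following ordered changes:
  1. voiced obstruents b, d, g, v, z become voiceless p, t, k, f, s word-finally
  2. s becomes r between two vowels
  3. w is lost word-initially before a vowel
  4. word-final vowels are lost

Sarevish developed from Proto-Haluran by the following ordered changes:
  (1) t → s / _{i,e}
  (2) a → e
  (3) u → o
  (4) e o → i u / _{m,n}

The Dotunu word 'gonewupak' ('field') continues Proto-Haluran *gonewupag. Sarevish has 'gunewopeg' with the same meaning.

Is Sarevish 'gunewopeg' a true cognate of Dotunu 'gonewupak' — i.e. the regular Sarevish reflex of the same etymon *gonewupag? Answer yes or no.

yes

Derive the expected Sarevish reflex of *gonewupag:
Sarevish: *gonewupag
  gonewupag (rule 1 does not apply)
  gonewupag → gonewupeg   [vowel merger]
  gonewupeg → gonewopeg   [vowel merger]
  gonewopeg → gunewopeg   [pre-nasal raising]
  giving Sarevish gunewopeg.
Sarevish 'gunewopeg' matches the regular reflex exactly, so the pair is cognate.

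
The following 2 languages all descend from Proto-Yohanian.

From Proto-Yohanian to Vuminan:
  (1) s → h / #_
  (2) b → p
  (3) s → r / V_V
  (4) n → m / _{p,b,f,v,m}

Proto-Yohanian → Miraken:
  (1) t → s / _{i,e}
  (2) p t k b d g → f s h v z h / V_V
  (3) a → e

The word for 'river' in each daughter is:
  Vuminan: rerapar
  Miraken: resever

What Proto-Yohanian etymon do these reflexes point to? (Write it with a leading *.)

*resabar

Position 5: Vuminan has p, Miraken has v. Taking the neighbouring segments as reconstructed: Vuminan p could go back to *p or *b; Miraken v could go back to *b or *v — the one source consistent with every daughter is *b.
Position 3: Vuminan has r, Miraken has s. Taking the neighbouring segments as reconstructed: Vuminan r could go back to *s or *r; Miraken s could go back to *t or *s — the one source consistent with every daughter is *s.
This points to *resabar. Verify forward in each daughter:
Vuminan: start from *resabar.
  rule 1: no change — resabar
  rule 2 (unconditioned shift): resabar → resapar
  rule 3 (rhotacism): resapar → rerapar
  rule 4: no change — rerapar
  ⇒ Vuminan rerapar
Miraken: *resabar > resavar > resever  (by intervocalic lenition, vowel merger)
*resabar is the unique common source.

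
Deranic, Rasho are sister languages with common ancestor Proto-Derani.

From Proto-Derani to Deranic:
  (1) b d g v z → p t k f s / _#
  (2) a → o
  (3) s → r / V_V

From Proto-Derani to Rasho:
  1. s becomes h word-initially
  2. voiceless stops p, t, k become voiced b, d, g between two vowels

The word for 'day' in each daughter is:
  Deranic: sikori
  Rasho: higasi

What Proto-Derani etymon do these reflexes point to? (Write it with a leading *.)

*sikasi

Position 3: Deranic has k, Rasho has g. Taking the neighbouring segments as reconstructed: Deranic k can only go back to *k; Rasho g could go back to *k or *g — the one source consistent with every daughter is *k.
Position 5: Deranic has r, Rasho has s. Rasho preserves s here (none of its changes turn any other segment into s), so the proto-segment is *s.
Position 4: Deranic has o, Rasho has a. Rasho preserves a here (none of its changes turn any other segment into a), so the proto-segment is *a.
This points to *sikasi. Verify forward in each daughter:
Deranic: *sikasi
  sikasi (rule 1 does not apply)
  sikasi → sikosi   [vowel merger]
  sikosi → sikori   [rhotacism]
  giving Deranic sikori.
Rasho: *sikasi
  sikasi → hikasi   [debuccalisation]
  hikasi → higasi   [intervocalic voicing]
  giving Rasho higasi.
*sikasi is the unique common source.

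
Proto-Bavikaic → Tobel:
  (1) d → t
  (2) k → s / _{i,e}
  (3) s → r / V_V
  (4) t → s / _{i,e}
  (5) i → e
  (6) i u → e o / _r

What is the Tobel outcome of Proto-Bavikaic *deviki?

severe

Tobel: start from *deviki.
  rule 1 (unconditioned shift): deviki → teviki
  rule 2 (palatalisation): teviki → tevisi
  rule 3 (rhotacism): tevisi → teviri
  rule 4 (palatalisation): teviri → seviri
  rule 5 (vowel merger): seviri → severe
  rule 6: no change — severe
  ⇒ Tobel severe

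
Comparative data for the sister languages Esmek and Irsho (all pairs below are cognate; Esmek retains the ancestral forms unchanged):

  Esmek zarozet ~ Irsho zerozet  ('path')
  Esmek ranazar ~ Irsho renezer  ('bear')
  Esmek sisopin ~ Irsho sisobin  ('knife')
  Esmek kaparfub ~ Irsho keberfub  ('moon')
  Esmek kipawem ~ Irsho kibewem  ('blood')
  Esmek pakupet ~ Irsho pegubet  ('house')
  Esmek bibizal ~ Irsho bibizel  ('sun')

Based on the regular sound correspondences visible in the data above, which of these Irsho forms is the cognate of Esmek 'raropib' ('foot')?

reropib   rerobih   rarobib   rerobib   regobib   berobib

zarozet ~ zerozet, ranazar ~ renezer — Esmek a corresponds to Irsho e after a consonant, before r.
sisopin ~ sisobin — Esmek p corresponds to Irsho b between vowels (before a front vowel).
Applying these to Esmek 'raropib':
  raropib → reropib   (a→e after a consonant, before r)
  reropib → rerobib   (p→b between vowels (before a front vowel))
So the Irsho cognate is 'rerobib'.

rerobib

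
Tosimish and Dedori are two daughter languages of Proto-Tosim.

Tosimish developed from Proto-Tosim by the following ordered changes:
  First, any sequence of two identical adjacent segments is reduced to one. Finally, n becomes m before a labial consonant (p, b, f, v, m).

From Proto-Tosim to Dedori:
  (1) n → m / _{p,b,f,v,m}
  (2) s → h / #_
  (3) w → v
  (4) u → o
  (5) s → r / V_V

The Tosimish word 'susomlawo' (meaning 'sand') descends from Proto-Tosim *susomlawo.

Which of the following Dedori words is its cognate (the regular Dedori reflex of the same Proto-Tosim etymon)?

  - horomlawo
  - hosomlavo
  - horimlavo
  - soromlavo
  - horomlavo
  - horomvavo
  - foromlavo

horomlavo

Dedori: start from *susomlawo.
  rule 1: no change — susomlawo
  rule 2 (debuccalisation): susomlawo → husomlawo
  rule 3 (unconditioned shift): husomlawo → husomlavo
  rule 4 (vowel merger): husomlavo → hosomlavo
  rule 5 (rhotacism): hosomlavo → horomlavo
  ⇒ Dedori horomlavo
Only 'horomlavo' matches the regular Dedori development of *susomlawo.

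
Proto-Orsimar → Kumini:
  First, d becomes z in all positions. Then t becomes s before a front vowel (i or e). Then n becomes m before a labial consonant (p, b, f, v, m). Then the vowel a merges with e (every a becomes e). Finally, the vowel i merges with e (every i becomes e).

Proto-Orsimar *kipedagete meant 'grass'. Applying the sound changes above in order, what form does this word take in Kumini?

kepezegese

Kumini: *kipedagete > kipezagete > kipezagese > kipezegese > kepezegese  (by unconditioned shift, palatalisation, vowel merger, vowel merger)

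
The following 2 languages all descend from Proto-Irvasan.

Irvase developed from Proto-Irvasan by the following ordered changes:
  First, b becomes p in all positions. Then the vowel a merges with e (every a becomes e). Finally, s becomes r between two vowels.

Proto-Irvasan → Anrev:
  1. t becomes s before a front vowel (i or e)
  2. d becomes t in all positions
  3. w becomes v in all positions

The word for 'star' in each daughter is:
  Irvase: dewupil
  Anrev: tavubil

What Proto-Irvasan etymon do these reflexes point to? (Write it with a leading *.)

*dawubil

Position 5: Irvase has p, Anrev has b. Anrev preserves b here (none of its changes turn any other segment into b), so the proto-segment is *b.
Position 2: Irvase has e, Anrev has a. Anrev preserves a here (none of its changes turn any other segment into a), so the proto-segment is *a.
Position 1: Irvase has d, Anrev has t. Irvase preserves d here (none of its changes turn any other segment into d), so the proto-segment is *d.
This points to *dawubil. Verify forward in each daughter:
Irvase: *dawubil
  dawubil → dawupil   [unconditioned shift]
  dawupil → dewupil   [vowel merger]
  dewupil (rule 3 does not apply)
  giving Irvase dewupil.
Anrev: *dawubil > tawubil > tavubil  (by unconditioned shift, unconditioned shift)
Only *dawubil yields all of Irvase dewupil, Anrev tavubil.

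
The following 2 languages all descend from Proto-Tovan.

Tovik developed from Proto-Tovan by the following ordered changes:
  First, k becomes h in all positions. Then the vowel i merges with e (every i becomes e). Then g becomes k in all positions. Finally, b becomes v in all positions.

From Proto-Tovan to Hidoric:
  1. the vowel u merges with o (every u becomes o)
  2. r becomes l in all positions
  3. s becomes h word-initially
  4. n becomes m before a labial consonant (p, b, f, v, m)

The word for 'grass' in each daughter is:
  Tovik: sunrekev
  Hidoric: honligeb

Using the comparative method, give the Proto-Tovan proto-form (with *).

Position 1: Tovik has s, Hidoric has h. Tovik preserves s here (none of its changes turn any other segment into s), so the proto-segment is *s.
Position 6: Tovik has k, Hidoric has g. Hidoric preserves g here (none of its changes turn any other segment into g), so the proto-segment is *g.
Continuing position by position gives *sunrigeb; check it forward:
Tovik: start from *sunrigeb.
  rule 1: no change — sunrigeb
  rule 2 (vowel merger): sunrigeb → sunregeb
  rule 3 (unconditioned shift): sunregeb → sunrekeb
  rule 4 (unconditioned shift): sunrekeb → sunrekev
  ⇒ Tovik sunrekev
Hidoric: *sunrigeb > sonrigeb > sonligeb > honligeb  (by vowel merger, unconditioned shift, debuccalisation)
Only *sunrigeb yields all of Tovik sunrekev, Hidoric honligeb.

*sunrigeb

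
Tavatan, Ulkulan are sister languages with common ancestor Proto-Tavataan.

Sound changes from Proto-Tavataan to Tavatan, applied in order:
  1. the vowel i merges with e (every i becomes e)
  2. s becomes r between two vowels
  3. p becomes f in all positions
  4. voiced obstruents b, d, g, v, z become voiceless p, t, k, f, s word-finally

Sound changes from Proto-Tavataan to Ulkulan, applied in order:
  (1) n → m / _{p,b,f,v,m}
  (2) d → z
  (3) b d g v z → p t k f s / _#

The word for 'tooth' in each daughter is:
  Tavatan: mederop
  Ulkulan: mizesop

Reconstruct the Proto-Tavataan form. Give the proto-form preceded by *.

Position 3: Tavatan has d, Ulkulan has z. Tavatan preserves d here (none of its changes turn any other segment into d), so the proto-segment is *d.
Position 2: Tavatan has e, Ulkulan has i. Ulkulan preserves i here (none of its changes turn any other segment into i), so the proto-segment is *i.
Verify the candidate proto-form against each daughter:
Tavatan: *midesob
  midesob → medesob   [vowel merger]
  medesob → mederob   [rhotacism]
  mederob (rule 3 does not apply)
  mederob → mederop   [final devoicing]
  giving Tavatan mederop.
Ulkulan: *midesob
  midesob (rule 1 does not apply)
  midesob → mizesob   [unconditioned shift]
  mizesob → mizesop   [final devoicing]
  giving Ulkulan mizesop.
*midesob is the unique common source.

*midesob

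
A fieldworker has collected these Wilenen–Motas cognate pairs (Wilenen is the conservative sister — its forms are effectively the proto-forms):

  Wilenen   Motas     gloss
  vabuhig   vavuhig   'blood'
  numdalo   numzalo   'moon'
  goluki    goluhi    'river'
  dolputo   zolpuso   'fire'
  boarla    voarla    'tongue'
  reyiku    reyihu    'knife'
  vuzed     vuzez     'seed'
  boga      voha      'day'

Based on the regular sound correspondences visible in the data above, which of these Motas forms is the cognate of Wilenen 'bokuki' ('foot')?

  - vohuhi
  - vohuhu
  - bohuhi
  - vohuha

vohuhi

boarla ~ voarla, boga ~ voha — Wilenen b corresponds to Motas v word-initially before a back vowel.
reyiku ~ reyihu — Wilenen k corresponds to Motas h between vowels (before a back vowel).
goluki ~ goluhi — Wilenen k corresponds to Motas h between vowels (before a front vowel).
Applying these to Wilenen 'bokuki':
  bokuki → vokuki   (b→v word-initially before a back vowel)
  vokuki → vohuki   (k→h between vowels (before a back vowel))
  vohuki → vohuhi   (k→h between vowels (before a front vowel))
So the Motas cognate is 'vohuhi'.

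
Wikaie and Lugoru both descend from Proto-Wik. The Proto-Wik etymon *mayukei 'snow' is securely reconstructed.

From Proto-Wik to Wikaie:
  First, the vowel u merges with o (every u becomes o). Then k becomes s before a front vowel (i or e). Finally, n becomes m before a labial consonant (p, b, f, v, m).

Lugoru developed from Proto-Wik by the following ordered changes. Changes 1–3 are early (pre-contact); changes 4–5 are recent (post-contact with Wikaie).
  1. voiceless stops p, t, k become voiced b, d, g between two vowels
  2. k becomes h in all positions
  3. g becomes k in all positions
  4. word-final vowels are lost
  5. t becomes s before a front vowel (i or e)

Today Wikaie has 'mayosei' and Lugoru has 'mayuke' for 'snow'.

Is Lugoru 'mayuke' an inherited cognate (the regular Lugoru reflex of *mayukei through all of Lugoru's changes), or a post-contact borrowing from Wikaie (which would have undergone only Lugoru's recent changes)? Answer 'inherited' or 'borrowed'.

inherited

If inherited, *mayukei would pass through all of Lugoru's changes:
Lugoru: *mayukei
  mayukei → mayugei   [intervocalic voicing]
  mayugei (rule 2 does not apply)
  mayugei → mayukei   [unconditioned shift]
  mayukei → mayuke   [apocope]
  mayuke (rule 5 does not apply)
  giving Lugoru mayuke.
If borrowed from Wikaie 'mayosei' after the early changes, it would undergo only the recent ones:
  rule 4 (apocope): mayosei → mayose
  rule 5 (palatalisation): no change (mayose)
  ⇒ as a loan: mayose
Lugoru 'mayuke' matches the inherited outcome exactly, so it is an inherited cognate, not a loan.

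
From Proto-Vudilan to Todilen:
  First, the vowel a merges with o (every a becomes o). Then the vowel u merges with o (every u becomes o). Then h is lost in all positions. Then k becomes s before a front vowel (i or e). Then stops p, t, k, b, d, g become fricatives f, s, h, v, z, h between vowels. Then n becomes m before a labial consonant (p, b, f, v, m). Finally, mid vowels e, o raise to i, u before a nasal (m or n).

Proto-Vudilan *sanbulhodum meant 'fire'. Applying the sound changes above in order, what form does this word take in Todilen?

sumbolozum

Todilen: *sanbulhodum
  sanbulhodum → sonbulhodum   [vowel merger]
  sonbulhodum → sonbolhodom   [vowel merger]
  sonbolhodom → sonbolodom   [h-loss]
  sonbolodom (rule 4 does not apply)
  sonbolodom → sonbolozom   [intervocalic lenition]
  sonbolozom → sombolozom   [nasal place assimilation]
  sombolozom → sumbolozum   [pre-nasal raising]
  giving Todilen sumbolozum.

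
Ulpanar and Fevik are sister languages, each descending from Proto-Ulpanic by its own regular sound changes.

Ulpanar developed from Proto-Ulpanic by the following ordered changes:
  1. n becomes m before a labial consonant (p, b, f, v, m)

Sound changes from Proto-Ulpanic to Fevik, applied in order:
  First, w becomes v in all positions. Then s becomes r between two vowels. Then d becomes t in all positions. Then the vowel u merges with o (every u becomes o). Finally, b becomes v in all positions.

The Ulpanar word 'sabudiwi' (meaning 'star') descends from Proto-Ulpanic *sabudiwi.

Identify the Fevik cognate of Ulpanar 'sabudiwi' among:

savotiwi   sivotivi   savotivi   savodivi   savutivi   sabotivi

Fevik: *sabudiwi
  sabudiwi → sabudivi   [unconditioned shift]
  sabudivi (rule 2 does not apply)
  sabudivi → sabutivi   [unconditioned shift]
  sabutivi → sabotivi   [vowel merger]
  sabotivi → savotivi   [unconditioned shift]
  giving Fevik savotivi.
Among the options, 'savotivi' alone shows every Fevik change applied in order.

savotivi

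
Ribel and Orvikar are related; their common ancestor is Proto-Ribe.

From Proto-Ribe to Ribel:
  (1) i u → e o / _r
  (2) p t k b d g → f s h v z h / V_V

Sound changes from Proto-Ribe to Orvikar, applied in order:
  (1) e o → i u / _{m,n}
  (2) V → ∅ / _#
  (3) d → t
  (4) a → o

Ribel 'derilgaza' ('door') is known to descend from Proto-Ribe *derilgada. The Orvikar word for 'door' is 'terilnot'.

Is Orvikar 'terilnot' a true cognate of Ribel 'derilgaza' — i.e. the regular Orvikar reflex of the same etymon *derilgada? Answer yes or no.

no

Derive the expected Orvikar reflex of *derilgada:
Orvikar: *derilgada > derilgad > terilgat > terilgot  (by apocope, unconditioned shift, vowel merger)
The regular Orvikar reflex would be 'terilgot', but the attested form is 'terilnot'. The correspondence is irregular, so they are not cognates (the Orvikar form has a different source).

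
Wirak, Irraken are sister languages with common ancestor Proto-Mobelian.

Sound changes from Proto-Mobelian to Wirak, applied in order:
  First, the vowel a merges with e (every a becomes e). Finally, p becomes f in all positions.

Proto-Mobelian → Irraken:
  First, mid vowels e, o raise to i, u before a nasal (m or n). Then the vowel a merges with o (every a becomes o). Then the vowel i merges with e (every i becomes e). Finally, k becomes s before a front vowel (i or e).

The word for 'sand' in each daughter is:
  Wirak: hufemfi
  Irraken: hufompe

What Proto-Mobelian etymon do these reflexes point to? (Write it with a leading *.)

Position 6: Wirak has f, Irraken has p. Irraken preserves p here (none of its changes turn any other segment into p), so the proto-segment is *p.
Position 4: Wirak has e, Irraken has o. Taking the neighbouring segments as reconstructed: Wirak e could go back to *a or *e; Irraken o can only go back to *a — the one source consistent with every daughter is *a.
This points to *hufampi. Verify forward in each daughter:
Wirak: start from *hufampi.
  rule 1 (vowel merger): hufampi → hufempi
  rule 2 (unconditioned shift): hufempi → hufemfi
  ⇒ Wirak hufemfi
Irraken: start from *hufampi.
  rule 1: no change — hufampi
  rule 2 (vowel merger): hufampi → hufompi
  rule 3 (vowel merger): hufompi → hufompe
  rule 4: no change — hufompe
  ⇒ Irraken hufompe
*hufampi is the unique common source.

*hufampi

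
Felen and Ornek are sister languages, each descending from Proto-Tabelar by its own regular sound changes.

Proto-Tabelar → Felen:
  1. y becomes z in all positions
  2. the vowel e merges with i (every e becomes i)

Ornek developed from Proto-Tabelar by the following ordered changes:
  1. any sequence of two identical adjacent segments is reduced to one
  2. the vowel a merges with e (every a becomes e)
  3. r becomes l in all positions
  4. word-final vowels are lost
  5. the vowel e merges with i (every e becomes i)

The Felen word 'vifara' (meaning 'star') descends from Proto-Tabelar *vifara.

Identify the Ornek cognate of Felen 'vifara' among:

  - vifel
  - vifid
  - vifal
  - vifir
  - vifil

vifil

Ornek: *vifara
  vifara (rule 1 does not apply)
  vifara → vifere   [vowel merger]
  vifere → vifele   [unconditioned shift]
  vifele → vifel   [apocope]
  vifel → vifil   [vowel merger]
  giving Ornek vifil.
Only 'vifil' matches the regular Ornek development of *vifara.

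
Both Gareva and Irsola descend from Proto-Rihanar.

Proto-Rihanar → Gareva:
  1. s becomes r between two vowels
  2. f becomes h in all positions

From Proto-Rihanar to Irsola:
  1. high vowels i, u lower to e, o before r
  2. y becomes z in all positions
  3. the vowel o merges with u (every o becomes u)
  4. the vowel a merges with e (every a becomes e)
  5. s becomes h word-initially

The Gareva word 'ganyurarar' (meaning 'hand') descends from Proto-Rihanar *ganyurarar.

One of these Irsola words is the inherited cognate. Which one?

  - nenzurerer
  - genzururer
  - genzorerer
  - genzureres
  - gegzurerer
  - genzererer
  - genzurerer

genzurerer

Irsola: start from *ganyurarar.
  rule 1 (pre-rhotic lowering): ganyurarar → ganyorarar
  rule 2 (unconditioned shift): ganyorarar → ganzorarar
  rule 3 (vowel merger): ganzorarar → ganzurarar
  rule 4 (vowel merger): ganzurarar → genzurerer
  rule 5: no change — genzurerer
  ⇒ Irsola genzurerer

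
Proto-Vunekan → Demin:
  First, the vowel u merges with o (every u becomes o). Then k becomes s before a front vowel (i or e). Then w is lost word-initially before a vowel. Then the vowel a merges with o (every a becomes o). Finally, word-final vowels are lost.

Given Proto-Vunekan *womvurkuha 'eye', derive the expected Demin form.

omvorkoh

Demin: start from *womvurkuha.
  rule 1 (vowel merger): womvurkuha → womvorkoha
  rule 2: no change — womvorkoha
  rule 3 (glide loss): womvorkoha → omvorkoha
  rule 4 (vowel merger): omvorkoha → omvorkoho
  rule 5 (apocope): omvorkoho → omvorkoh
  ⇒ Demin omvorkoh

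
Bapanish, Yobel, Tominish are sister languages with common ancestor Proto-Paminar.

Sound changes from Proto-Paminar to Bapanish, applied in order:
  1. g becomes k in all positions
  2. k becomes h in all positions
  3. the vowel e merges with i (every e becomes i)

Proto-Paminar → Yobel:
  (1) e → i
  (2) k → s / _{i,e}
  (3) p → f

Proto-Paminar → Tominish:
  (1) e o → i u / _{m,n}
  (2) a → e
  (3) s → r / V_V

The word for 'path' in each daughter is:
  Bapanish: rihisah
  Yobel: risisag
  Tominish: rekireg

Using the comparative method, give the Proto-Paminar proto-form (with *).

Position 3: Bapanish has h, Yobel has s, Tominish has k. Tominish preserves k here (none of its changes turn any other segment into k), so the proto-segment is *k.
Position 7: Bapanish has h, Yobel has g, Tominish has g. Yobel preserves g here (none of its changes turn any other segment into g), so the proto-segment is *g.
This points to *rekisag. Verify forward in each daughter:
Bapanish: start from *rekisag.
  rule 1 (unconditioned shift): rekisag → rekisak
  rule 2 (unconditioned shift): rekisak → rehisah
  rule 3 (vowel merger): rehisah → rihisah
  ⇒ Bapanish rihisah
Yobel: *rekisag > rikisag > risisag  (by vowel merger, palatalisation)
Tominish: *rekisag > rekiseg > rekireg  (by vowel merger, rhotacism)
*rekisag is the unique common source.

*rekisag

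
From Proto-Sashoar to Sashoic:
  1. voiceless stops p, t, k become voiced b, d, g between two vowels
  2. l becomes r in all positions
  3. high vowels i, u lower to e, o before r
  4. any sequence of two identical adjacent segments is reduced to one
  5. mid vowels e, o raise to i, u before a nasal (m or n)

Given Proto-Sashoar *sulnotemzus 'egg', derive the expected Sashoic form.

sornodimzus

Sashoic: *sulnotemzus
  sulnotemzus → sulnodemzus   [intervocalic voicing]
  sulnodemzus → surnodemzus   [unconditioned shift]
  surnodemzus → sornodemzus   [pre-rhotic lowering]
  sornodemzus (rule 4 does not apply)
  sornodemzus → sornodimzus   [pre-nasal raising]
  giving Sashoic sornodimzus.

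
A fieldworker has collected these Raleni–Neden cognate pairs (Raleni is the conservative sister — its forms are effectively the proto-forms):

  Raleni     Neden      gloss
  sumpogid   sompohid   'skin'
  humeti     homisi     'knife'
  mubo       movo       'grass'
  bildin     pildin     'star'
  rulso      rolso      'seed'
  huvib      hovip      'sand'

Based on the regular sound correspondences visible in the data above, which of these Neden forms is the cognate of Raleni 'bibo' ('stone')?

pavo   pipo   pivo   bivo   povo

bildin ~ pildin — Raleni b corresponds to Neden p word-initially before a front vowel.
mubo ~ movo — Raleni b corresponds to Neden v between vowels (before a back vowel).
Applying these to Raleni 'bibo':
  bibo → pibo   (b→p word-initially before a front vowel)
  pibo → pivo   (b→v between vowels (before a back vowel))
So the Neden cognate is 'pivo'.

pivo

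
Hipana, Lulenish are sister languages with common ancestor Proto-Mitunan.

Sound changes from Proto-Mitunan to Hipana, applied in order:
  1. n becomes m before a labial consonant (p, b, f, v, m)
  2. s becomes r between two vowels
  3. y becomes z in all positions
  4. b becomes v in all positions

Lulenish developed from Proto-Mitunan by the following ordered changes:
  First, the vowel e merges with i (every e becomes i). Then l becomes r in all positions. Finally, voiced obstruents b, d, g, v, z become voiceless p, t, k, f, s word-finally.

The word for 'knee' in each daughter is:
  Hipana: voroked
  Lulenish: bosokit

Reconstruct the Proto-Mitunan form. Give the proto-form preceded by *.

Position 6: Hipana has e, Lulenish has i. Hipana preserves e here (none of its changes turn any other segment into e), so the proto-segment is *e.
Position 3: Hipana has r, Lulenish has s. Taking the neighbouring segments as reconstructed: Hipana r could go back to *s or *r; Lulenish s can only go back to *s — the one source consistent with every daughter is *s.
Continuing position by position gives *bosoked; check it forward:
Hipana: start from *bosoked.
  rule 1: no change — bosoked
  rule 2 (rhotacism): bosoked → boroked
  rule 3: no change — boroked
  rule 4 (unconditioned shift): boroked → voroked
  ⇒ Hipana voroked
Lulenish: *bosoked > bosokid > bosokit  (by vowel merger, final devoicing)
No other proto-form is consistent with every reflex, so the reconstruction is *bosoked.

*bosoked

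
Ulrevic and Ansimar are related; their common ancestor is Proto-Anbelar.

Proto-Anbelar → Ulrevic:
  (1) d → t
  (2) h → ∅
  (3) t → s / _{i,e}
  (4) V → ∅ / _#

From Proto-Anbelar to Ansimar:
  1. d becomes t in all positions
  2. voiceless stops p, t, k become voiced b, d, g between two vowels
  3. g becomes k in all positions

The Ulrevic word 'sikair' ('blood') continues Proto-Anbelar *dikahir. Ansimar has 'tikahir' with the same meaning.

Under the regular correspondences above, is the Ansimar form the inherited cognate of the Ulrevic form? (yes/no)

Derive the expected Ansimar reflex of *dikahir:
Ansimar: start from *dikahir.
  rule 1 (unconditioned shift): dikahir → tikahir
  rule 2 (intervocalic voicing): tikahir → tigahir
  rule 3 (unconditioned shift): tigahir → tikahir
  ⇒ Ansimar tikahir
Ansimar 'tikahir' matches the regular reflex exactly, so the pair is cognate.

yes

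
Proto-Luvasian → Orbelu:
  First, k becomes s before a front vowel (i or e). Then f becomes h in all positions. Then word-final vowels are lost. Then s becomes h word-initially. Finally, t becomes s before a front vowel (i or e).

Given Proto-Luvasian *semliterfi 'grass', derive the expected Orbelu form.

hemliserh

Orbelu: *semliterfi > semliterhi > semliterh > hemliterh > hemliserh  (by unconditioned shift, apocope, debuccalisation, palatalisation)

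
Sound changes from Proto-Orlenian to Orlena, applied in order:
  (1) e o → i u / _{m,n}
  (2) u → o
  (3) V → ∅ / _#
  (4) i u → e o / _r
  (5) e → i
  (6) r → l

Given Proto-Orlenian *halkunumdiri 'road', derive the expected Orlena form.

halkonomdil

Orlena: *halkunumdiri
  halkunumdiri (rule 1 does not apply)
  halkunumdiri → halkonomdiri   [vowel merger]
  halkonomdiri → halkonomdir   [apocope]
  halkonomdir → halkonomder   [pre-rhotic lowering]
  halkonomder → halkonomdir   [vowel merger]
  halkonomdir → halkonomdil   [unconditioned shift]
  giving Orlena halkonomdil.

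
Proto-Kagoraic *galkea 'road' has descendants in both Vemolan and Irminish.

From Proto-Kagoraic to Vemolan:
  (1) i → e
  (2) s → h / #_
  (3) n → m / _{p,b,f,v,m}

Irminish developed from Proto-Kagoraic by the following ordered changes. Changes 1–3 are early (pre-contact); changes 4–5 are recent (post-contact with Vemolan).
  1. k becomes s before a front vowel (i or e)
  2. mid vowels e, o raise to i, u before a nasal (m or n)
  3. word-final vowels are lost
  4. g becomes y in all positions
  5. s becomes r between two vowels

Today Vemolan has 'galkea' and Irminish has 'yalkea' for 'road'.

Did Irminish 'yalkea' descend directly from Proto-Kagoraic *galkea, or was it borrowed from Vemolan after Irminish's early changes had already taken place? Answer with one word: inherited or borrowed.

borrowed

If inherited, *galkea would pass through all of Irminish's changes:
Irminish: start from *galkea.
  rule 1 (palatalisation): galkea → galsea
  rule 2: no change — galsea
  rule 3 (apocope): galsea → galse
  rule 4 (unconditioned shift): galse → yalse
  rule 5: no change — yalse
  ⇒ Irminish yalse
If borrowed from Vemolan 'galkea' after the early changes, it would undergo only the recent ones:
  rule 4 (unconditioned shift): galkea → yalkea
  rule 5 (rhotacism): no change (yalkea)
  ⇒ as a loan: yalkea
Irminish 'yalkea' matches the loan outcome 'yalkea', not the inherited 'yalse' — it skipped the early Irminish changes, so it was borrowed from Vemolan.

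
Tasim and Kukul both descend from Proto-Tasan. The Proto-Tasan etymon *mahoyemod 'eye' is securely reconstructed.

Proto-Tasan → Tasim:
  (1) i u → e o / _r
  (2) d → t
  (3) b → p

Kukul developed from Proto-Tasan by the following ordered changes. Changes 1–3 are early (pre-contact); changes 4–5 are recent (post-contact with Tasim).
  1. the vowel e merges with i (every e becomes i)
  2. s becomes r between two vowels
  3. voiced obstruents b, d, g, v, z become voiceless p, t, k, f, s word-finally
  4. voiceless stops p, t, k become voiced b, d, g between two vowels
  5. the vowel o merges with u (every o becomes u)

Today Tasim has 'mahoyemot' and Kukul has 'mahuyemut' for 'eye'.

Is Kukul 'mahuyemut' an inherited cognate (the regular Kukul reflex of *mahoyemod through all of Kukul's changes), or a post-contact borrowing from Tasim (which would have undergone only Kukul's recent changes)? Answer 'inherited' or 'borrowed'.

borrowed

If inherited, *mahoyemod would pass through all of Kukul's changes:
Kukul: start from *mahoyemod.
  rule 1 (vowel merger): mahoyemod → mahoyimod
  rule 2: no change — mahoyimod
  rule 3 (final devoicing): mahoyimod → mahoyimot
  rule 4: no change — mahoyimot
  rule 5 (vowel merger): mahoyimot → mahuyimut
  ⇒ Kukul mahuyimut
If borrowed from Tasim 'mahoyemot' after the early changes, it would undergo only the recent ones:
  rule 4 (intervocalic voicing): no change (mahoyemot)
  rule 5 (vowel merger): mahoyemot → mahuyemut
  ⇒ as a loan: mahuyemut
Kukul 'mahuyemut' matches the loan outcome 'mahuyemut', not the inherited 'mahuyimut' — it skipped the early Kukul changes, so it was borrowed from Tasim.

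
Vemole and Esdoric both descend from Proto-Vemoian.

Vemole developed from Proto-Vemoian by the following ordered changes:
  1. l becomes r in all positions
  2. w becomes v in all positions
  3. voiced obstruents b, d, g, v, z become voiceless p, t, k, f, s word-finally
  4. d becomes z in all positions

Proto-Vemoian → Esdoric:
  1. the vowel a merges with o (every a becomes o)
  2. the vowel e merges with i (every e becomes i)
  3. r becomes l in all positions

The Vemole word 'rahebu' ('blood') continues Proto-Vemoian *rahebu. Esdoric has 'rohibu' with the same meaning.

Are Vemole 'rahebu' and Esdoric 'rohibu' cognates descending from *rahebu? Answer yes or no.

Derive the expected Esdoric reflex of *rahebu:
Esdoric: *rahebu > rohebu > rohibu > lohibu  (by vowel merger, vowel merger, unconditioned shift)
The regular Esdoric reflex would be 'lohibu', but the attested form is 'rohibu'. The correspondence is irregular, so they are not cognates (the Esdoric form has a different source).

no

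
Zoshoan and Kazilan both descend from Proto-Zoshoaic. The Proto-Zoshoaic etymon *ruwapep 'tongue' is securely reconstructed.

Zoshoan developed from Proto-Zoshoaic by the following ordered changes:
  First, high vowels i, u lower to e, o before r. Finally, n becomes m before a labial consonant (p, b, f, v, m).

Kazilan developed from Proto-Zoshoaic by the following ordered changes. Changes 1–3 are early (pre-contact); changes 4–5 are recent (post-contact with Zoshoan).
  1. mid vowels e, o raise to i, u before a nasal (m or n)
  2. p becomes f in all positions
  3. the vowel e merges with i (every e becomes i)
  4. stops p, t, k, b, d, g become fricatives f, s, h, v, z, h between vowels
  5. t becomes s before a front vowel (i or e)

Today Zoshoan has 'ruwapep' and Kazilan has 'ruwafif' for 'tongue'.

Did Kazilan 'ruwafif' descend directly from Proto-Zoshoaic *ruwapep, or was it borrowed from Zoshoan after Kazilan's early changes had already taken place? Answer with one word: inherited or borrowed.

If inherited, *ruwapep would pass through all of Kazilan's changes:
Kazilan: start from *ruwapep.
  rule 1: no change — ruwapep
  rule 2 (unconditioned shift): ruwapep → ruwafef
  rule 3 (vowel merger): ruwafef → ruwafif
  rule 4: no change — ruwafif
  rule 5: no change — ruwafif
  ⇒ Kazilan ruwafif
If borrowed from Zoshoan 'ruwapep' after the early changes, it would undergo only the recent ones:
  rule 4 (intervocalic lenition): ruwapep → ruwafep
  rule 5 (palatalisation): no change (ruwafep)
  ⇒ as a loan: ruwafep
Kazilan 'ruwafif' matches the inherited outcome exactly, so it is an inherited cognate, not a loan.

inherited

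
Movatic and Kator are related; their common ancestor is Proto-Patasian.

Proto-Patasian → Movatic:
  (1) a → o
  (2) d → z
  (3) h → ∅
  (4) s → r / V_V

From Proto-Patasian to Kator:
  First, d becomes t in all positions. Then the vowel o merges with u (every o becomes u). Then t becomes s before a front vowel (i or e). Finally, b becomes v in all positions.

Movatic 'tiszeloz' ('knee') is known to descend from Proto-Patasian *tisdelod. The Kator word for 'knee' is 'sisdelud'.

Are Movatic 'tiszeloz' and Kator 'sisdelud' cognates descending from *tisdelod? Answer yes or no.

no

Derive the expected Kator reflex of *tisdelod:
Kator: *tisdelod > tistelot > tistelut > sisselut  (by unconditioned shift, vowel merger, palatalisation)
The regular Kator reflex would be 'sisselut', but the attested form is 'sisdelud'. The correspondence is irregular, so they are not cognates (the Kator form has a different source).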